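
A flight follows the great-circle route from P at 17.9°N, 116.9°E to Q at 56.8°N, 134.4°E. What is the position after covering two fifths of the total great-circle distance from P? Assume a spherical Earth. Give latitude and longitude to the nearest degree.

From cos δ = sin φ₁ sin φ₂ + cos φ₁ cos φ₂ cos Δλ, the central angle is δ ≈ 0.716 rad (41.1°).
Interpolate at f = 2/5 with slerp weights a = sin((1−f)δ)/sin δ ≈ 0.635, b = sin(fδ)/sin δ ≈ 0.430.
p = a·p₁ + b·p₂ ≈ (-0.438, 0.707, 0.555); φ = arcsin(p_z) ≈ 33.73°, λ = atan2(p_y, p_x) ≈ 121.79°.

≈ 34°N, 122°E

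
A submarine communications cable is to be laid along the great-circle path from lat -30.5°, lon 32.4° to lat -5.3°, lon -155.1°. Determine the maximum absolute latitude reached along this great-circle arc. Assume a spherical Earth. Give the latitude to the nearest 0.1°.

≈ -79.2°

The great circle lies in the plane with unit normal n̂ = (p₁ × p₂)/|p₁ × p₂|.
Here n̂_z ≈ +0.188; the vertex latitude is φ_max = arccos|n̂_z| ≈ 79.2°.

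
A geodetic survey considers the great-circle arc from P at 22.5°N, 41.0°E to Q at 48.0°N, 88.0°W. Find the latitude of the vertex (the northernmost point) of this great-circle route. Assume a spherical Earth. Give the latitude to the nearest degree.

≈ 61°N

The great circle lies in the plane with unit normal n̂ = (p₁ × p₂)/|p₁ × p₂|.
Here n̂_z ≈ -0.483; the vertex latitude is φ_max = arccos|n̂_z| ≈ 61.1°.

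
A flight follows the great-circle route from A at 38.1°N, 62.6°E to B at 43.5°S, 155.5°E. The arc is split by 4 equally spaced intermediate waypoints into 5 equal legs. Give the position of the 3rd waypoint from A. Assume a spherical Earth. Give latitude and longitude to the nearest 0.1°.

From cos δ = sin φ₁ sin φ₂ + cos φ₁ cos φ₂ cos Δλ, the central angle is δ ≈ 2.042 rad (117.0°).
Interpolate at f = 3/5 with slerp weights a = sin((1−f)δ)/sin δ ≈ 0.818, b = sin(fδ)/sin δ ≈ 1.056.
p = a·p₁ + b·p₂ ≈ (-0.401, 0.889, -0.222); φ = arcsin(p_z) ≈ -12.83°, λ = atan2(p_y, p_x) ≈ 114.26°.

≈ 12.8°S, 114.3°E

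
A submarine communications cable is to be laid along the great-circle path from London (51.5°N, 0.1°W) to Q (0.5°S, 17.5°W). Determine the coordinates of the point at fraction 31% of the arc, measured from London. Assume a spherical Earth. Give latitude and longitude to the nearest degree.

≈ (36°N, 8°W)

From cos δ = sin φ₁ sin φ₂ + cos φ₁ cos φ₂ cos Δλ, the central angle is δ ≈ 0.943 rad (54.0°).
Interpolate at f = 0.31 with slerp weights a = sin((1−f)δ)/sin δ ≈ 0.748, b = sin(fδ)/sin δ ≈ 0.356.
p = a·p₁ + b·p₂ ≈ (0.806, -0.108, 0.583); φ = arcsin(p_z) ≈ 35.64°, λ = atan2(p_y, p_x) ≈ -7.63°.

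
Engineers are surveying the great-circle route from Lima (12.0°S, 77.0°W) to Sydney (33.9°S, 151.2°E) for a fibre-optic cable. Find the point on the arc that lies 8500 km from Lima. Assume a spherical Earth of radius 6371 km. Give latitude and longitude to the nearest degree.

≈ 48°S, 160°W

From cos δ = sin φ₁ sin φ₂ + cos φ₁ cos φ₂ cos Δλ, the central angle is δ ≈ 2.010 rad (115.2°). The total great-circle distance is δ·R ≈ 2.010 × 6371 ≈ 12805 km, so the target fraction is f = 8500/12805 ≈ 0.664.
Interpolate at f ≈ 0.664 with slerp weights a = sin((1−f)δ)/sin δ ≈ 0.691, b = sin(fδ)/sin δ ≈ 1.074.
p = a·p₁ + b·p₂ ≈ (-0.629, -0.229, -0.743); φ = arcsin(p_z) ≈ -47.96°, λ = atan2(p_y, p_x) ≈ -159.98°.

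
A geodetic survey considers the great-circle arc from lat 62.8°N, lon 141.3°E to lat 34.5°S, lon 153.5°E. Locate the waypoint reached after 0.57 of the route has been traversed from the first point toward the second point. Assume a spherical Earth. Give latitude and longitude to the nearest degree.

Convert each endpoint to a unit vector on the sphere (x = cos φ cos λ, y = cos φ sin λ, z = sin φ).
The central angle between the endpoints is δ = arccos(p₁·p₂) ≈ 1.707 rad (97.8°).
Interpolate at f = 0.57 with slerp weights a = sin((1−f)δ)/sin δ ≈ 0.676, b = sin(fδ)/sin δ ≈ 0.834.
p = a·p₁ + b·p₂ ≈ (-0.856, 0.500, 0.129); φ = arcsin(p_z) ≈ 7.40°, λ = atan2(p_y, p_x) ≈ 149.72°.

≈ lat 7°N, lon 150°E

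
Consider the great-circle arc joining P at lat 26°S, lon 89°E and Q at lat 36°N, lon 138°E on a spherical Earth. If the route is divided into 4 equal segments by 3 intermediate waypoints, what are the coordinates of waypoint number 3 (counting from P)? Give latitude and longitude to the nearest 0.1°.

≈ lat 21.2°N, lon 123.7°E

Convert each endpoint to a unit vector on the sphere (x = cos φ cos λ, y = cos φ sin λ, z = sin φ).
The central angle between the endpoints is δ = arccos(p₁·p₂) ≈ 1.350 rad (77.3°).
Interpolate at f = 3/4 with slerp weights a = sin((1−f)δ)/sin δ ≈ 0.339, b = sin(fδ)/sin δ ≈ 0.869.
p = a·p₁ + b·p₂ ≈ (-0.517, 0.775, 0.362); φ = arcsin(p_z) ≈ 21.23°, λ = atan2(p_y, p_x) ≈ 123.70°.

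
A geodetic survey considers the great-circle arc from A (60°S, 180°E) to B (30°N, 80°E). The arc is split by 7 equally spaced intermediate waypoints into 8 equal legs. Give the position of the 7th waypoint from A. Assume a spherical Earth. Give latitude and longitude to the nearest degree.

≈ (17°N, 89°E)

Convert each endpoint to a unit vector on the sphere (x = cos φ cos λ, y = cos φ sin λ, z = sin φ).
The central angle between the endpoints is δ = arccos(p₁·p₂) ≈ 2.104 rad (120.5°).
Interpolate at f = 7/8 with slerp weights a = sin((1−f)δ)/sin δ ≈ 0.302, b = sin(fδ)/sin δ ≈ 1.119.
p = a·p₁ + b·p₂ ≈ (0.017, 0.954, 0.298); φ = arcsin(p_z) ≈ 17.34°, λ = atan2(p_y, p_x) ≈ 88.96°.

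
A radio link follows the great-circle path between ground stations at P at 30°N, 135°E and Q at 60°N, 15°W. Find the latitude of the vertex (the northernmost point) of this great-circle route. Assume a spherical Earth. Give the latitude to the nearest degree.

≈ 77°N

The great circle lies in the plane with unit normal n̂ = (p₁ × p₂)/|p₁ × p₂|.
Here n̂_z ≈ -0.217; the vertex latitude is φ_max = arccos|n̂_z| ≈ 77.5°.
Check via Clairaut: cos φ_max = |cos φ₁| · sin C = cos(30.0°)·sin(14.5°) ≈ 0.217, again giving ≈ 77.5°.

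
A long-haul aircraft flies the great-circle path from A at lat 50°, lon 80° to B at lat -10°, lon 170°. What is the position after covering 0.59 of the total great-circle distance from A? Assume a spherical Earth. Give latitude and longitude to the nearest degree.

≈ lat 20°, lon 144°

From cos δ = sin φ₁ sin φ₂ + cos φ₁ cos φ₂ cos Δλ, the central angle is δ ≈ 1.704 rad (97.6°).
Interpolate at f = 0.59 with slerp weights a = sin((1−f)δ)/sin δ ≈ 0.649, b = sin(fδ)/sin δ ≈ 0.852.
p = a·p₁ + b·p₂ ≈ (-0.754, 0.557, 0.349); φ = arcsin(p_z) ≈ 20.44°, λ = atan2(p_y, p_x) ≈ 143.56°.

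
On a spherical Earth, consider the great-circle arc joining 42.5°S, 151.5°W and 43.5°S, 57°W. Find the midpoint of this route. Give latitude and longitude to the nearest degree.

The haversine formula gives a central angle δ ≈ 1.134 rad (65.0°) between the endpoints.
Interpolate at f = 1/2 with slerp weights a = sin((1−f)δ)/sin δ ≈ 0.593, b = sin(fδ)/sin δ ≈ 0.593.
p = a·p₁ + b·p₂ ≈ (-0.150, -0.569, -0.808); φ = arcsin(p_z) ≈ -53.95°, λ = atan2(p_y, p_x) ≈ -104.75°.

≈ 54°S, 105°W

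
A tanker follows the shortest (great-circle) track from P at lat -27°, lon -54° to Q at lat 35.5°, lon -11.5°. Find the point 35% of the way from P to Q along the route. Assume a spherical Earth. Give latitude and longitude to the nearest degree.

≈ lat -5°, lon -39°

Write both endpoints as unit vectors p₁, p₂ with components (cos φ cos λ, cos φ sin λ, sin φ).
The central angle between the endpoints is δ = arccos(p₁·p₂) ≈ 1.296 rad (74.3°).
Interpolate at f = 0.35 with slerp weights a = sin((1−f)δ)/sin δ ≈ 0.775, b = sin(fδ)/sin δ ≈ 0.455.
p = a·p₁ + b·p₂ ≈ (0.769, -0.633, -0.088); φ = arcsin(p_z) ≈ -5.03°, λ = atan2(p_y, p_x) ≈ -39.44°.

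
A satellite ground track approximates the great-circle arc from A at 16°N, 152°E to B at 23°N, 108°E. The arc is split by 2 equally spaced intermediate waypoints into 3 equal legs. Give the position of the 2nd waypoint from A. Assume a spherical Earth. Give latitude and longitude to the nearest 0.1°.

≈ 21.9°N, 123.1°E

Convert each endpoint to a unit vector on the sphere (x = cos φ cos λ, y = cos φ sin λ, z = sin φ).
The central angle between the endpoints is δ = arccos(p₁·p₂) ≈ 0.731 rad (41.9°).
Interpolate at f = 2/3 with slerp weights a = sin((1−f)δ)/sin δ ≈ 0.361, b = sin(fδ)/sin δ ≈ 0.701.
p = a·p₁ + b·p₂ ≈ (-0.506, 0.777, 0.374); φ = arcsin(p_z) ≈ 21.94°, λ = atan2(p_y, p_x) ≈ 123.08°.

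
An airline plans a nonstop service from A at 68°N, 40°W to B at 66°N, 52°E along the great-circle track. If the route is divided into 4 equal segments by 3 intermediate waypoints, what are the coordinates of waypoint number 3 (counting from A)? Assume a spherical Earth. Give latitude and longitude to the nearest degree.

Convert each endpoint to a unit vector on the sphere (x = cos φ cos λ, y = cos φ sin λ, z = sin φ).
The central angle between the endpoints is δ = arccos(p₁·p₂) ≈ 0.570 rad (32.7°).
Interpolate at f = 3/4 with slerp weights a = sin((1−f)δ)/sin δ ≈ 0.263, b = sin(fδ)/sin δ ≈ 0.768.
p = a·p₁ + b·p₂ ≈ (0.268, 0.183, 0.946); φ = arcsin(p_z) ≈ 71.07°, λ = atan2(p_y, p_x) ≈ 34.32°.

≈ 71°N, 34°E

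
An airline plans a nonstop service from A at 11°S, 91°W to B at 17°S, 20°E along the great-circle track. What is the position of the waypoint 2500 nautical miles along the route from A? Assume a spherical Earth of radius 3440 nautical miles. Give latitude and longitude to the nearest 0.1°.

Write both endpoints as unit vectors p₁, p₂ with components (cos φ cos λ, cos φ sin λ, sin φ).
The central angle between the endpoints is δ = arccos(p₁·p₂) ≈ 1.855 rad (106.3°). The total great-circle distance is δ·R ≈ 1.855 × 3440 ≈ 6382 nmi, so the target fraction is f = 2500/6382 ≈ 0.392.
Interpolate at f ≈ 0.392 with slerp weights a = sin((1−f)δ)/sin δ ≈ 0.942, b = sin(fδ)/sin δ ≈ 0.692.
p = a·p₁ + b·p₂ ≈ (0.606, -0.698, -0.382); φ = arcsin(p_z) ≈ -22.46°, λ = atan2(p_y, p_x) ≈ -49.03°.

≈ 22.5°S, 49.0°W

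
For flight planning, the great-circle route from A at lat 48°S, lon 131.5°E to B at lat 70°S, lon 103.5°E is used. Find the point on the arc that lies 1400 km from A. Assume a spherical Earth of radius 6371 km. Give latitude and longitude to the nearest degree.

≈ lat 59°S, lon 122°E

Write both endpoints as unit vectors p₁, p₂ with components (cos φ cos λ, cos φ sin λ, sin φ).
The central angle between the endpoints is δ = arccos(p₁·p₂) ≈ 0.450 rad (25.8°). The total great-circle distance is δ·R ≈ 0.450 × 6371 ≈ 2868 km, so the target fraction is f = 1400/2868 ≈ 0.488.
Interpolate at f ≈ 0.488 with slerp weights a = sin((1−f)δ)/sin δ ≈ 0.525, b = sin(fδ)/sin δ ≈ 0.501.
p = a·p₁ + b·p₂ ≈ (-0.273, 0.430, -0.861); φ = arcsin(p_z) ≈ -59.41°, λ = atan2(p_y, p_x) ≈ 122.40°.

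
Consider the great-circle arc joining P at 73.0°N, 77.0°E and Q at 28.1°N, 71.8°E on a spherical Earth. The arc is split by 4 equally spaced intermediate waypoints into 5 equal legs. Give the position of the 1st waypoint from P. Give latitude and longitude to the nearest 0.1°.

≈ 64.0°N, 74.7°E

Convert each endpoint to a unit vector on the sphere (x = cos φ cos λ, y = cos φ sin λ, z = sin φ).
The central angle between the endpoints is δ = arccos(p₁·p₂) ≈ 0.785 rad (45.0°).
Interpolate at f = 1/5 with slerp weights a = sin((1−f)δ)/sin δ ≈ 0.831, b = sin(fδ)/sin δ ≈ 0.221.
p = a·p₁ + b·p₂ ≈ (0.116, 0.422, 0.899); φ = arcsin(p_z) ≈ 64.04°, λ = atan2(p_y, p_x) ≈ 74.68°.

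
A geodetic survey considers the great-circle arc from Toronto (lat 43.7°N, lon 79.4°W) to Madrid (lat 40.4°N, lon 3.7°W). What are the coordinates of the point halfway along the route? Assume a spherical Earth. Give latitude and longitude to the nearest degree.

From cos δ = sin φ₁ sin φ₂ + cos φ₁ cos φ₂ cos Δλ, the central angle is δ ≈ 0.947 rad (54.3°).
Interpolate at f = 1/2 with slerp weights a = sin((1−f)δ)/sin δ ≈ 0.562, b = sin(fδ)/sin δ ≈ 0.562.
p = a·p₁ + b·p₂ ≈ (0.502, -0.427, 0.752); φ = arcsin(p_z) ≈ 48.79°, λ = atan2(p_y, p_x) ≈ -40.39°.

≈ lat 49°N, lon 40°W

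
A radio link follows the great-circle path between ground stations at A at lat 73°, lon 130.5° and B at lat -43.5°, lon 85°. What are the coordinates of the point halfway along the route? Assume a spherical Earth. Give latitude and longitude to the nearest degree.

≈ lat 16°, lon 98°

Write both endpoints as unit vectors p₁, p₂ with components (cos φ cos λ, cos φ sin λ, sin φ).
The central angle between the endpoints is δ = arccos(p₁·p₂) ≈ 2.106 rad (120.6°).
Interpolate at f = 1/2 with slerp weights a = sin((1−f)δ)/sin δ ≈ 1.010, b = sin(fδ)/sin δ ≈ 1.010.
p = a·p₁ + b·p₂ ≈ (-0.128, 0.954, 0.271); φ = arcsin(p_z) ≈ 15.70°, λ = atan2(p_y, p_x) ≈ 97.63°.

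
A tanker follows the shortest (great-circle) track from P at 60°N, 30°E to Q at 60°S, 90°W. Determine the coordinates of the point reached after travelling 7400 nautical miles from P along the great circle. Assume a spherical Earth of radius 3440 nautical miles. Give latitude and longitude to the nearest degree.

Convert each endpoint to a unit vector on the sphere (x = cos φ cos λ, y = cos φ sin λ, z = sin φ).
The central angle between the endpoints is δ = arccos(p₁·p₂) ≈ 2.636 rad (151.0°). The total great-circle distance is δ·R ≈ 2.636 × 3440 ≈ 9069 nmi, so the target fraction is f = 7400/9069 ≈ 0.816.
Interpolate at f ≈ 0.816 with slerp weights a = sin((1−f)δ)/sin δ ≈ 0.963, b = sin(fδ)/sin δ ≈ 1.727.
p = a·p₁ + b·p₂ ≈ (0.417, -0.623, -0.662); φ = arcsin(p_z) ≈ -41.44°, λ = atan2(p_y, p_x) ≈ -56.20°.

≈ 41°S, 56°W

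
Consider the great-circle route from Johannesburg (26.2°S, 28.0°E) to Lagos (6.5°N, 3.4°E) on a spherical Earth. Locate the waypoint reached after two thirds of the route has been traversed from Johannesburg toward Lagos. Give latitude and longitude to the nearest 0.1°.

≈ 4.6°S, 11.1°E

The haversine formula gives a central angle δ ≈ 0.707 rad (40.5°) between the endpoints.
Interpolate at f = 2/3 with slerp weights a = sin((1−f)δ)/sin δ ≈ 0.359, b = sin(fδ)/sin δ ≈ 0.699.
p = a·p₁ + b·p₂ ≈ (0.978, 0.193, -0.080); φ = arcsin(p_z) ≈ -4.56°, λ = atan2(p_y, p_x) ≈ 11.14°.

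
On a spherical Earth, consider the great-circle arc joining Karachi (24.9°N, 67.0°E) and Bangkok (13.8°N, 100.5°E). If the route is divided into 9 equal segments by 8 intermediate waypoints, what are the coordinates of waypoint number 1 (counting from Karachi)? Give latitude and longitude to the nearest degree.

≈ 24°N, 71°E

Convert each endpoint to a unit vector on the sphere (x = cos φ cos λ, y = cos φ sin λ, z = sin φ).
The central angle between the endpoints is δ = arccos(p₁·p₂) ≈ 0.583 rad (33.4°).
Interpolate at f = 1/9 with slerp weights a = sin((1−f)δ)/sin δ ≈ 0.900, b = sin(fδ)/sin δ ≈ 0.118.
p = a·p₁ + b·p₂ ≈ (0.298, 0.863, 0.407); φ = arcsin(p_z) ≈ 24.01°, λ = atan2(p_y, p_x) ≈ 70.96°.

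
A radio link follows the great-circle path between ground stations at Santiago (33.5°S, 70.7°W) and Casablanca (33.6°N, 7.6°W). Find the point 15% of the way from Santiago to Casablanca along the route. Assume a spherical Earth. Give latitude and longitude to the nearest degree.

≈ 24°S, 60°W

Convert each endpoint to a unit vector on the sphere (x = cos φ cos λ, y = cos φ sin λ, z = sin φ).
The central angle between the endpoints is δ = arccos(p₁·p₂) ≈ 1.562 rad (89.5°).
Interpolate at f = 0.15 with slerp weights a = sin((1−f)δ)/sin δ ≈ 0.971, b = sin(fδ)/sin δ ≈ 0.232.
p = a·p₁ + b·p₂ ≈ (0.459, -0.789, -0.407); φ = arcsin(p_z) ≈ -24.03°, λ = atan2(p_y, p_x) ≈ -59.82°.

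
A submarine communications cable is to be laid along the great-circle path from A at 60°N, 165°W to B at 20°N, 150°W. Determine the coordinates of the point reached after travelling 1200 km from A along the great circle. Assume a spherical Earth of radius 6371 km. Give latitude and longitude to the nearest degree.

Convert each endpoint to a unit vector on the sphere (x = cos φ cos λ, y = cos φ sin λ, z = sin φ).
The central angle between the endpoints is δ = arccos(p₁·p₂) ≈ 0.723 rad (41.4°). The total great-circle distance is δ·R ≈ 0.723 × 6371 ≈ 4604 km, so the target fraction is f = 1200/4604 ≈ 0.261.
Interpolate at f ≈ 0.261 with slerp weights a = sin((1−f)δ)/sin δ ≈ 0.770, b = sin(fδ)/sin δ ≈ 0.283.
p = a·p₁ + b·p₂ ≈ (-0.602, -0.233, 0.764); φ = arcsin(p_z) ≈ 49.79°, λ = atan2(p_y, p_x) ≈ -158.88°.

≈ 50°N, 159°W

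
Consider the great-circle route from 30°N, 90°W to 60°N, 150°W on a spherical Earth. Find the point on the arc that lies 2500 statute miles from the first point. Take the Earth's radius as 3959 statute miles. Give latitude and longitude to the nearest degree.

Convert each endpoint to a unit vector on the sphere (x = cos φ cos λ, y = cos φ sin λ, z = sin φ).
The central angle between the endpoints is δ = arccos(p₁·p₂) ≈ 0.864 rad (49.5°). The total great-circle distance is δ·R ≈ 0.864 × 3959 ≈ 3420 mi, so the target fraction is f = 2500/3420 ≈ 0.731.
Interpolate at f ≈ 0.731 with slerp weights a = sin((1−f)δ)/sin δ ≈ 0.303, b = sin(fδ)/sin δ ≈ 0.776.
p = a·p₁ + b·p₂ ≈ (-0.336, -0.456, 0.824); φ = arcsin(p_z) ≈ 55.47°, λ = atan2(p_y, p_x) ≈ -126.38°.

≈ 55°N, 126°W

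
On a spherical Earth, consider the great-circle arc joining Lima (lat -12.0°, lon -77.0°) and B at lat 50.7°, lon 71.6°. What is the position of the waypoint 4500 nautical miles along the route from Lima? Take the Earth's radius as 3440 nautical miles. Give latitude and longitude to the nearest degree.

≈ lat 52°, lon -32°

From cos δ = sin φ₁ sin φ₂ + cos φ₁ cos φ₂ cos Δλ, the central angle is δ ≈ 2.332 rad (133.6°). The total great-circle distance is δ·R ≈ 2.332 × 3440 ≈ 8022 nmi, so the target fraction is f = 4500/8022 ≈ 0.561.
Interpolate at f ≈ 0.561 with slerp weights a = sin((1−f)δ)/sin δ ≈ 1.179, b = sin(fδ)/sin δ ≈ 1.334.
p = a·p₁ + b·p₂ ≈ (0.526, -0.323, 0.787); φ = arcsin(p_z) ≈ 51.89°, λ = atan2(p_y, p_x) ≈ -31.51°.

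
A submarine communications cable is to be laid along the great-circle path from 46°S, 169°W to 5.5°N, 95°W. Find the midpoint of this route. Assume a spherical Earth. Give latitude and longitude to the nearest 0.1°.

≈ 24.6°S, 124.4°W

The haversine formula gives a central angle δ ≈ 1.449 rad (83.0°) between the endpoints.
Interpolate at f = 1/2 with slerp weights a = sin((1−f)δ)/sin δ ≈ 0.668, b = sin(fδ)/sin δ ≈ 0.668.
p = a·p₁ + b·p₂ ≈ (-0.513, -0.751, -0.416); φ = arcsin(p_z) ≈ -24.60°, λ = atan2(p_y, p_x) ≈ -124.36°.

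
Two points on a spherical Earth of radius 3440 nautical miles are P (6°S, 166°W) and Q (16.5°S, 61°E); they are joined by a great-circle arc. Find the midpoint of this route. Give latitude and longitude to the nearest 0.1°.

Convert each endpoint to a unit vector on the sphere (x = cos φ cos λ, y = cos φ sin λ, z = sin φ).
The central angle between the endpoints is δ = arccos(p₁·p₂) ≈ 2.240 rad (128.4°).
Interpolate at f = 1/2 with slerp weights a = sin((1−f)δ)/sin δ ≈ 1.148, b = sin(fδ)/sin δ ≈ 1.148.
p = a·p₁ + b·p₂ ≈ (-0.574, 0.687, -0.446); φ = arcsin(p_z) ≈ -26.49°, λ = atan2(p_y, p_x) ≈ 129.91°.

≈ (26.5°S, 129.9°E)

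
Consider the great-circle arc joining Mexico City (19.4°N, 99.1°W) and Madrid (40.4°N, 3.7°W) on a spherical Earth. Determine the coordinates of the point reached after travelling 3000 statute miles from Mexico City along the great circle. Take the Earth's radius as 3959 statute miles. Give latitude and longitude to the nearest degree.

Write both endpoints as unit vectors p₁, p₂ with components (cos φ cos λ, cos φ sin λ, sin φ).
The central angle between the endpoints is δ = arccos(p₁·p₂) ≈ 1.423 rad (81.5°). The total great-circle distance is δ·R ≈ 1.423 × 3959 ≈ 5632 mi, so the target fraction is f = 3000/5632 ≈ 0.533.
Interpolate at f ≈ 0.533 with slerp weights a = sin((1−f)δ)/sin δ ≈ 0.624, b = sin(fδ)/sin δ ≈ 0.695.
p = a·p₁ + b·p₂ ≈ (0.435, -0.615, 0.658); φ = arcsin(p_z) ≈ 41.12°, λ = atan2(p_y, p_x) ≈ -54.73°.

≈ 41°N, 55°W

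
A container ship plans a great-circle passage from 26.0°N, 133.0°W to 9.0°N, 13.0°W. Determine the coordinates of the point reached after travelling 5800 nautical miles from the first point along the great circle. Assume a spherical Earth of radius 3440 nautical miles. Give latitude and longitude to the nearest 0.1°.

Convert each endpoint to a unit vector on the sphere (x = cos φ cos λ, y = cos φ sin λ, z = sin φ).
The central angle between the endpoints is δ = arccos(p₁·p₂) ≈ 1.956 rad (112.0°). The total great-circle distance is δ·R ≈ 1.956 × 3440 ≈ 6727 nmi, so the target fraction is f = 5800/6727 ≈ 0.862.
Interpolate at f ≈ 0.862 with slerp weights a = sin((1−f)δ)/sin δ ≈ 0.287, b = sin(fδ)/sin δ ≈ 1.072.
p = a·p₁ + b·p₂ ≈ (0.855, -0.427, 0.294); φ = arcsin(p_z) ≈ 17.07°, λ = atan2(p_y, p_x) ≈ -26.52°.

≈ 17.1°N, 26.5°W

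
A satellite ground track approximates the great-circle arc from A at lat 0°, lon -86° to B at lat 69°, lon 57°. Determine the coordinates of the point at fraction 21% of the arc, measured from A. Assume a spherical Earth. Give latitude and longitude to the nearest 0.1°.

≈ lat 21.8°, lon -80.7°

Convert each endpoint to a unit vector on the sphere (x = cos φ cos λ, y = cos φ sin λ, z = sin φ).
The central angle between the endpoints is δ = arccos(p₁·p₂) ≈ 1.861 rad (106.6°).
Interpolate at f = 0.21 with slerp weights a = sin((1−f)δ)/sin δ ≈ 1.038, b = sin(fδ)/sin δ ≈ 0.398.
p = a·p₁ + b·p₂ ≈ (0.150, -0.916, 0.371); φ = arcsin(p_z) ≈ 21.79°, λ = atan2(p_y, p_x) ≈ -80.70°.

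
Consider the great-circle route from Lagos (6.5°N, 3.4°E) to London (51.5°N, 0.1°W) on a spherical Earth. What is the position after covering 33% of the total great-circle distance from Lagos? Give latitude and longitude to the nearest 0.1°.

≈ 21.4°N, 2.6°E

The haversine formula gives a central angle δ ≈ 0.787 rad (45.1°) between the endpoints.
Interpolate at f = 0.33 with slerp weights a = sin((1−f)δ)/sin δ ≈ 0.710, b = sin(fδ)/sin δ ≈ 0.363.
p = a·p₁ + b·p₂ ≈ (0.930, 0.041, 0.364); φ = arcsin(p_z) ≈ 21.36°, λ = atan2(p_y, p_x) ≈ 2.55°.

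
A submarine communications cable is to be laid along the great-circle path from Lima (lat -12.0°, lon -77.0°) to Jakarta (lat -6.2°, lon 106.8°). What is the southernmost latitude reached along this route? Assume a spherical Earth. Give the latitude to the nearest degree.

The great circle lies in the plane with unit normal n̂ = (p₁ × p₂)/|p₁ × p₂|.
Here n̂_z ≈ -0.202; the vertex latitude is φ_max = arccos|n̂_z| ≈ 78.3°.
Check via Clairaut: cos φ_max = |cos φ₁| · sin C = cos(12.0°)·sin(168.1°) ≈ 0.202, again giving ≈ 78.3°.

≈ -78°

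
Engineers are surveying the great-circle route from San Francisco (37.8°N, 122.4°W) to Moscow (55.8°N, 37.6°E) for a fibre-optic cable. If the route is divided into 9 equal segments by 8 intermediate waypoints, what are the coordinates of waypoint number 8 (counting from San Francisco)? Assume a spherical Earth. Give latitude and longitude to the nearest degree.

The haversine formula gives a central angle δ ≈ 1.481 rad (84.9°) between the endpoints.
Interpolate at f = 8/9 with slerp weights a = sin((1−f)δ)/sin δ ≈ 0.164, b = sin(fδ)/sin δ ≈ 0.972.
p = a·p₁ + b·p₂ ≈ (0.363, 0.224, 0.905); φ = arcsin(p_z) ≈ 64.76°, λ = atan2(p_y, p_x) ≈ 31.62°.

≈ 65°N, 32°E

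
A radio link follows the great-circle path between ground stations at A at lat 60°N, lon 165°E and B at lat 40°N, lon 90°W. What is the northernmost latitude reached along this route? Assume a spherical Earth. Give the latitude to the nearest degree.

The great circle lies in the plane with unit normal n̂ = (p₁ × p₂)/|p₁ × p₂|.
Here n̂_z ≈ +0.416; the vertex latitude is φ_max = arccos|n̂_z| ≈ 65.4°.
Check via Clairaut: cos φ_max = |cos φ₁| · sin C = cos(60.0°)·sin(56.3°) ≈ 0.416, again giving ≈ 65.4°.

≈ 65°N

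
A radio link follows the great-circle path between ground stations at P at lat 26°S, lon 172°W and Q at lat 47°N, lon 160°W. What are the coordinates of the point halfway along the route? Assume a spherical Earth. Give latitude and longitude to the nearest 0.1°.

≈ lat 10.6°N, lon 166.8°W

From cos δ = sin φ₁ sin φ₂ + cos φ₁ cos φ₂ cos Δλ, the central angle is δ ≈ 1.288 rad (73.8°).
Interpolate at f = 1/2 with slerp weights a = sin((1−f)δ)/sin δ ≈ 0.625, b = sin(fδ)/sin δ ≈ 0.625.
p = a·p₁ + b·p₂ ≈ (-0.957, -0.224, 0.183); φ = arcsin(p_z) ≈ 10.56°, λ = atan2(p_y, p_x) ≈ -166.83°.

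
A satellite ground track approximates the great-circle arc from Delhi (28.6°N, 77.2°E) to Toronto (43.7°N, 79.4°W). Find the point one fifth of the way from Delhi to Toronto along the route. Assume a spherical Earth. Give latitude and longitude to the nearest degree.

≈ 48°N, 68°E

From cos δ = sin φ₁ sin φ₂ + cos φ₁ cos φ₂ cos Δλ, the central angle is δ ≈ 1.825 rad (104.6°).
Interpolate at f = 1/5 with slerp weights a = sin((1−f)δ)/sin δ ≈ 1.027, b = sin(fδ)/sin δ ≈ 0.369.
p = a·p₁ + b·p₂ ≈ (0.249, 0.617, 0.746); φ = arcsin(p_z) ≈ 48.29°, λ = atan2(p_y, p_x) ≈ 68.04°.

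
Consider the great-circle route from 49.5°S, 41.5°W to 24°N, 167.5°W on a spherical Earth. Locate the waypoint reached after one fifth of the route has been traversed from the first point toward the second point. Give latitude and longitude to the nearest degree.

Convert each endpoint to a unit vector on the sphere (x = cos φ cos λ, y = cos φ sin λ, z = sin φ).
The central angle between the endpoints is δ = arccos(p₁·p₂) ≈ 2.289 rad (131.1°).
Interpolate at f = 1/5 with slerp weights a = sin((1−f)δ)/sin δ ≈ 1.283, b = sin(fδ)/sin δ ≈ 0.587.
p = a·p₁ + b·p₂ ≈ (0.101, -0.668, -0.737); φ = arcsin(p_z) ≈ -47.48°, λ = atan2(p_y, p_x) ≈ -81.43°.

≈ 47°S, 81°W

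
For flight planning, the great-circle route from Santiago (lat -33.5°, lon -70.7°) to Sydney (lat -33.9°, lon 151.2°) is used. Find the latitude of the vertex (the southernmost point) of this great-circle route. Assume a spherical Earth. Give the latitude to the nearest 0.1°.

≈ -61.8°

The great circle lies in the plane with unit normal n̂ = (p₁ × p₂)/|p₁ × p₂|.
Here n̂_z ≈ -0.472; the vertex latitude is φ_max = arccos|n̂_z| ≈ 61.8°.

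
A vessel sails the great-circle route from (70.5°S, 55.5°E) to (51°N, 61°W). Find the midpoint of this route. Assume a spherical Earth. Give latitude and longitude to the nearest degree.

≈ (16°S, 29°W)

Write both endpoints as unit vectors p₁, p₂ with components (cos φ cos λ, cos φ sin λ, sin φ).
The central angle between the endpoints is δ = arccos(p₁·p₂) ≈ 2.543 rad (145.7°).
Interpolate at f = 1/2 with slerp weights a = sin((1−f)δ)/sin δ ≈ 1.697, b = sin(fδ)/sin δ ≈ 1.697.
p = a·p₁ + b·p₂ ≈ (0.838, -0.467, -0.281); φ = arcsin(p_z) ≈ -16.31°, λ = atan2(p_y, p_x) ≈ -29.12°.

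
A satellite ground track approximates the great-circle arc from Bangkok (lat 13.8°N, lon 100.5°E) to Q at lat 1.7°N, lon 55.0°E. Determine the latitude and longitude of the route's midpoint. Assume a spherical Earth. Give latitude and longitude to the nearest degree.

The haversine formula gives a central angle δ ≈ 0.813 rad (46.6°) between the endpoints.
Interpolate at f = 1/2 with slerp weights a = sin((1−f)δ)/sin δ ≈ 0.544, b = sin(fδ)/sin δ ≈ 0.544.
p = a·p₁ + b·p₂ ≈ (0.216, 0.965, 0.146); φ = arcsin(p_z) ≈ 8.39°, λ = atan2(p_y, p_x) ≈ 77.40°.

≈ lat 8°N, lon 77°E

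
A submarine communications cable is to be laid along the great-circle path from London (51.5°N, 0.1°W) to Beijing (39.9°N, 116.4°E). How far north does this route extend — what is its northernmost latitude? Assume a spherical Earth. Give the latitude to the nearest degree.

≈ 63°N

The great circle lies in the plane with unit normal n̂ = (p₁ × p₂)/|p₁ × p₂|.
Here n̂_z ≈ +0.446; the vertex latitude is φ_max = arccos|n̂_z| ≈ 63.5°.
Check via Clairaut: cos φ_max = |cos φ₁| · sin C = cos(51.5°)·sin(45.8°) ≈ 0.446, again giving ≈ 63.5°.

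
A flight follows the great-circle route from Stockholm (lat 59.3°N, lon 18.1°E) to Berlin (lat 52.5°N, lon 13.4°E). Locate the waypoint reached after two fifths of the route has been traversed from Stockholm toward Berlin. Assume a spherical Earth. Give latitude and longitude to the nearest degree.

≈ lat 57°N, lon 16°E

Convert each endpoint to a unit vector on the sphere (x = cos φ cos λ, y = cos φ sin λ, z = sin φ).
The central angle between the endpoints is δ = arccos(p₁·p₂) ≈ 0.127 rad (7.3°).
Interpolate at f = 2/5 with slerp weights a = sin((1−f)δ)/sin δ ≈ 0.601, b = sin(fδ)/sin δ ≈ 0.401.
p = a·p₁ + b·p₂ ≈ (0.529, 0.152, 0.835); φ = arcsin(p_z) ≈ 56.60°, λ = atan2(p_y, p_x) ≈ 16.02°.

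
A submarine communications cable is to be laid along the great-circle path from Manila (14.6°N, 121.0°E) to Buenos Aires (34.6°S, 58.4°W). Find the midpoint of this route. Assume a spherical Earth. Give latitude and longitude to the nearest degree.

The haversine formula gives a central angle δ ≈ 2.792 rad (160.0°) between the endpoints.
Interpolate at f = 1/2 with slerp weights a = sin((1−f)δ)/sin δ ≈ 2.878, b = sin(fδ)/sin δ ≈ 2.878.
p = a·p₁ + b·p₂ ≈ (-0.193, 0.370, -0.909); φ = arcsin(p_z) ≈ -65.35°, λ = atan2(p_y, p_x) ≈ 117.59°.

≈ (65°S, 118°E)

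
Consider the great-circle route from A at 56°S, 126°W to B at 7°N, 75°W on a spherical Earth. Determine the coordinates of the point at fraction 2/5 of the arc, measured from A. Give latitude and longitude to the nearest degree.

≈ 33°S, 97°W

From cos δ = sin φ₁ sin φ₂ + cos φ₁ cos φ₂ cos Δλ, the central angle is δ ≈ 1.320 rad (75.6°).
Interpolate at f = 2/5 with slerp weights a = sin((1−f)δ)/sin δ ≈ 0.735, b = sin(fδ)/sin δ ≈ 0.520.
p = a·p₁ + b·p₂ ≈ (-0.108, -0.831, -0.546); φ = arcsin(p_z) ≈ -33.07°, λ = atan2(p_y, p_x) ≈ -97.40°.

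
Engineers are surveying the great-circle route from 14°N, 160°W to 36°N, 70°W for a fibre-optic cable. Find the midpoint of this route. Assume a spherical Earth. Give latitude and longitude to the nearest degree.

≈ 33°N, 120°W

Convert each endpoint to a unit vector on the sphere (x = cos φ cos λ, y = cos φ sin λ, z = sin φ).
The central angle between the endpoints is δ = arccos(p₁·p₂) ≈ 1.428 rad (81.8°).
Interpolate at f = 1/2 with slerp weights a = sin((1−f)δ)/sin δ ≈ 0.662, b = sin(fδ)/sin δ ≈ 0.662.
p = a·p₁ + b·p₂ ≈ (-0.420, -0.723, 0.549); φ = arcsin(p_z) ≈ 33.30°, λ = atan2(p_y, p_x) ≈ -120.18°.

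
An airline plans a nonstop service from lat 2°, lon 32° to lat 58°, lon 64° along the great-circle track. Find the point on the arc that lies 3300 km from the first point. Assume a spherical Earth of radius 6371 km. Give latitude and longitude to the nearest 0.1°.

From cos δ = sin φ₁ sin φ₂ + cos φ₁ cos φ₂ cos Δλ, the central angle is δ ≈ 1.072 rad (61.4°). The total great-circle distance is δ·R ≈ 1.072 × 6371 ≈ 6827 km, so the target fraction is f = 3300/6827 ≈ 0.483.
Interpolate at f ≈ 0.483 with slerp weights a = sin((1−f)δ)/sin δ ≈ 0.599, b = sin(fδ)/sin δ ≈ 0.564.
p = a·p₁ + b·p₂ ≈ (0.639, 0.586, 0.499); φ = arcsin(p_z) ≈ 29.94°, λ = atan2(p_y, p_x) ≈ 42.53°.

≈ lat 29.9°, lon 42.5°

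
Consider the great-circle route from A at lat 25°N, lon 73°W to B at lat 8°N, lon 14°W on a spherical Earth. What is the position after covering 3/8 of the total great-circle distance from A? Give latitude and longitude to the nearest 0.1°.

Convert each endpoint to a unit vector on the sphere (x = cos φ cos λ, y = cos φ sin λ, z = sin φ).
The central angle between the endpoints is δ = arccos(p₁·p₂) ≈ 1.023 rad (58.6°).
Interpolate at f = 3/8 with slerp weights a = sin((1−f)δ)/sin δ ≈ 0.699, b = sin(fδ)/sin δ ≈ 0.438.
p = a·p₁ + b·p₂ ≈ (0.606, -0.711, 0.356); φ = arcsin(p_z) ≈ 20.88°, λ = atan2(p_y, p_x) ≈ -49.53°.

≈ lat 20.9°N, lon 49.5°W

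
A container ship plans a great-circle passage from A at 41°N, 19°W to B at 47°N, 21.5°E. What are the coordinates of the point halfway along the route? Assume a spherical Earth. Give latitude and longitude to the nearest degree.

Write both endpoints as unit vectors p₁, p₂ with components (cos φ cos λ, cos φ sin λ, sin φ).
The central angle between the endpoints is δ = arccos(p₁·p₂) ≈ 0.513 rad (29.4°).
Interpolate at f = 1/2 with slerp weights a = sin((1−f)δ)/sin δ ≈ 0.517, b = sin(fδ)/sin δ ≈ 0.517.
p = a·p₁ + b·p₂ ≈ (0.697, 0.002, 0.717); φ = arcsin(p_z) ≈ 45.82°, λ = atan2(p_y, p_x) ≈ 0.18°.

≈ 46°N, 0°E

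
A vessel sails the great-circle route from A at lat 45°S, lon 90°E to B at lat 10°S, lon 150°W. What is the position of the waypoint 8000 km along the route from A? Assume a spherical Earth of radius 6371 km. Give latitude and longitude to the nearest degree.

The haversine formula gives a central angle δ ≈ 1.798 rad (103.0°) between the endpoints. The total great-circle distance is δ·R ≈ 1.798 × 6371 ≈ 11456 km, so the target fraction is f = 8000/11456 ≈ 0.698.
Interpolate at f ≈ 0.698 with slerp weights a = sin((1−f)δ)/sin δ ≈ 0.530, b = sin(fδ)/sin δ ≈ 0.976.
p = a·p₁ + b·p₂ ≈ (-0.832, -0.106, -0.544); φ = arcsin(p_z) ≈ -32.97°, λ = atan2(p_y, p_x) ≈ -172.75°.

≈ lat 33°S, lon 173°W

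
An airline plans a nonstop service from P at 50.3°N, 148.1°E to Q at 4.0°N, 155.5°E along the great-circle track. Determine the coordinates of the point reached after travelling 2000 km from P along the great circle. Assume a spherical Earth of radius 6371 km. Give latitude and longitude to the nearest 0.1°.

From cos δ = sin φ₁ sin φ₂ + cos φ₁ cos φ₂ cos Δλ, the central angle is δ ≈ 0.815 rad (46.7°). The total great-circle distance is δ·R ≈ 0.815 × 6371 ≈ 5195 km, so the target fraction is f = 2000/5195 ≈ 0.385.
Interpolate at f ≈ 0.385 with slerp weights a = sin((1−f)δ)/sin δ ≈ 0.660, b = sin(fδ)/sin δ ≈ 0.424.
p = a·p₁ + b·p₂ ≈ (-0.743, 0.398, 0.538); φ = arcsin(p_z) ≈ 32.52°, λ = atan2(p_y, p_x) ≈ 151.81°.

≈ 32.5°N, 151.8°E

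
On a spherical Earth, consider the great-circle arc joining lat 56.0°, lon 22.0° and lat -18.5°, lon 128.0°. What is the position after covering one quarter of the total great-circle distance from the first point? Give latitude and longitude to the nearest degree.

Convert each endpoint to a unit vector on the sphere (x = cos φ cos λ, y = cos φ sin λ, z = sin φ).
The central angle between the endpoints is δ = arccos(p₁·p₂) ≈ 1.992 rad (114.2°).
Interpolate at f = 1/4 with slerp weights a = sin((1−f)δ)/sin δ ≈ 1.093, b = sin(fδ)/sin δ ≈ 0.524.
p = a·p₁ + b·p₂ ≈ (0.261, 0.620, 0.740); φ = arcsin(p_z) ≈ 47.71°, λ = atan2(p_y, p_x) ≈ 67.19°.

≈ lat 48°, lon 67°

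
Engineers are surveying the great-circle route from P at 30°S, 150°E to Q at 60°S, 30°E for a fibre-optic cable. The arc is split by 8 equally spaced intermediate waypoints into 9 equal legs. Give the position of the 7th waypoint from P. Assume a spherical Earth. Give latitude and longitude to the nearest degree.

Write both endpoints as unit vectors p₁, p₂ with components (cos φ cos λ, cos φ sin λ, sin φ).
The central angle between the endpoints is δ = arccos(p₁·p₂) ≈ 1.353 rad (77.5°).
Interpolate at f = 7/9 with slerp weights a = sin((1−f)δ)/sin δ ≈ 0.303, b = sin(fδ)/sin δ ≈ 0.890.
p = a·p₁ + b·p₂ ≈ (0.158, 0.354, -0.922); φ = arcsin(p_z) ≈ -67.22°, λ = atan2(p_y, p_x) ≈ 65.97°.

≈ 67°S, 66°E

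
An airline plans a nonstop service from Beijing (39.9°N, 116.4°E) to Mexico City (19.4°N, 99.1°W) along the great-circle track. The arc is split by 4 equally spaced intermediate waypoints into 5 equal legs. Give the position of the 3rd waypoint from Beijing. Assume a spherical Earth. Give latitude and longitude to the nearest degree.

≈ (55°N, 135°W)

Write both endpoints as unit vectors p₁, p₂ with components (cos φ cos λ, cos φ sin λ, sin φ).
The central angle between the endpoints is δ = arccos(p₁·p₂) ≈ 1.956 rad (112.1°).
Interpolate at f = 3/5 with slerp weights a = sin((1−f)δ)/sin δ ≈ 0.761, b = sin(fδ)/sin δ ≈ 0.995.
p = a·p₁ + b·p₂ ≈ (-0.408, -0.404, 0.819); φ = arcsin(p_z) ≈ 54.95°, λ = atan2(p_y, p_x) ≈ -135.28°.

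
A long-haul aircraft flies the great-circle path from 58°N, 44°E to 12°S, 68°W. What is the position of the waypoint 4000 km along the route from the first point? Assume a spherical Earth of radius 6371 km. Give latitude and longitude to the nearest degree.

Write both endpoints as unit vectors p₁, p₂ with components (cos φ cos λ, cos φ sin λ, sin φ).
The central angle between the endpoints is δ = arccos(p₁·p₂) ≈ 1.950 rad (111.7°). The total great-circle distance is δ·R ≈ 1.950 × 6371 ≈ 12426 km, so the target fraction is f = 4000/12426 ≈ 0.322.
Interpolate at f ≈ 0.322 with slerp weights a = sin((1−f)δ)/sin δ ≈ 1.044, b = sin(fδ)/sin δ ≈ 0.632.
p = a·p₁ + b·p₂ ≈ (0.630, -0.189, 0.754); φ = arcsin(p_z) ≈ 48.90°, λ = atan2(p_y, p_x) ≈ -16.74°.

≈ 49°N, 17°W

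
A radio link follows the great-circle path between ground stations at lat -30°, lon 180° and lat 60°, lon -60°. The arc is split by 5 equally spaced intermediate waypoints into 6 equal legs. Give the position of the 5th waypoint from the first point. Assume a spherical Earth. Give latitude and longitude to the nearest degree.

≈ lat 57°, lon -102°

Write both endpoints as unit vectors p₁, p₂ with components (cos φ cos λ, cos φ sin λ, sin φ).
The central angle between the endpoints is δ = arccos(p₁·p₂) ≈ 2.278 rad (130.5°).
Interpolate at f = 5/6 with slerp weights a = sin((1−f)δ)/sin δ ≈ 0.487, b = sin(fδ)/sin δ ≈ 1.245.
p = a·p₁ + b·p₂ ≈ (-0.111, -0.539, 0.835); φ = arcsin(p_z) ≈ 56.60°, λ = atan2(p_y, p_x) ≈ -101.60°.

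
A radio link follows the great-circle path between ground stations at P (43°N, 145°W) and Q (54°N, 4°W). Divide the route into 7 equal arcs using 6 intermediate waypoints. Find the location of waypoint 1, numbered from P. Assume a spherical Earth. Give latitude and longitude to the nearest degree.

≈ (53°N, 138°W)

Convert each endpoint to a unit vector on the sphere (x = cos φ cos λ, y = cos φ sin λ, z = sin φ).
The central angle between the endpoints is δ = arccos(p₁·p₂) ≈ 1.351 rad (77.4°).
Interpolate at f = 1/7 with slerp weights a = sin((1−f)δ)/sin δ ≈ 0.939, b = sin(fδ)/sin δ ≈ 0.197.
p = a·p₁ + b·p₂ ≈ (-0.447, -0.402, 0.799); φ = arcsin(p_z) ≈ 53.05°, λ = atan2(p_y, p_x) ≈ -138.05°.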